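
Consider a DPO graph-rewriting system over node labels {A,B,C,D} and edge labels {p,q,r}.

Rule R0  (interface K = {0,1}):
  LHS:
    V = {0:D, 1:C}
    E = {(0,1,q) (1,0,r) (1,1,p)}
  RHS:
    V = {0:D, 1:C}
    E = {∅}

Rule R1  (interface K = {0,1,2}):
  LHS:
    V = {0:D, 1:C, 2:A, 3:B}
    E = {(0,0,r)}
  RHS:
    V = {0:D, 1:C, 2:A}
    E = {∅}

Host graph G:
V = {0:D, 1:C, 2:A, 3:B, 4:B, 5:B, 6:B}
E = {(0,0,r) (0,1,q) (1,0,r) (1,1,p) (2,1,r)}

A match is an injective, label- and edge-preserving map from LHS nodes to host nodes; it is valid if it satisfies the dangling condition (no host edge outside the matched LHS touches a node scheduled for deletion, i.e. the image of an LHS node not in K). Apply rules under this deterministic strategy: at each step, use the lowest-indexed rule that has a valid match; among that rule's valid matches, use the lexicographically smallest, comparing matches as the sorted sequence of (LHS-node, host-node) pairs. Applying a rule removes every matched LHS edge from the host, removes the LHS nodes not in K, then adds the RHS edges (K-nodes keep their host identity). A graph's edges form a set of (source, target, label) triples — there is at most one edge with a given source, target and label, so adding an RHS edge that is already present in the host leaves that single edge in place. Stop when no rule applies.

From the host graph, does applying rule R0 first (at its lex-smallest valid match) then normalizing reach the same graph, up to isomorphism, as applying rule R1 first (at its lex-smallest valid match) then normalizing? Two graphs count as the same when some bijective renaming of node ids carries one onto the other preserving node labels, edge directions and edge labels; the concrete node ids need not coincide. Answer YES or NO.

Answer: YES

Steps:
branch R0-first: apply at {0↦0, 1↦1} → |E|=2, then 1 more step(s) → NF |V|=6 |E|=1 V={0:D, 1:C, 2:A, 4:B, 5:B, 6:B} E=2-r->1
branch R1-first: apply at {0↦0, 1↦1, 2↦2, 3↦3} → |E|=4, then 1 more step(s) → NF |V|=6 |E|=1 V={0:D, 1:C, 2:A, 4:B, 5:B, 6:B} E=2-r->1
graphs isomorphic (equal up to label-preserving node renaming)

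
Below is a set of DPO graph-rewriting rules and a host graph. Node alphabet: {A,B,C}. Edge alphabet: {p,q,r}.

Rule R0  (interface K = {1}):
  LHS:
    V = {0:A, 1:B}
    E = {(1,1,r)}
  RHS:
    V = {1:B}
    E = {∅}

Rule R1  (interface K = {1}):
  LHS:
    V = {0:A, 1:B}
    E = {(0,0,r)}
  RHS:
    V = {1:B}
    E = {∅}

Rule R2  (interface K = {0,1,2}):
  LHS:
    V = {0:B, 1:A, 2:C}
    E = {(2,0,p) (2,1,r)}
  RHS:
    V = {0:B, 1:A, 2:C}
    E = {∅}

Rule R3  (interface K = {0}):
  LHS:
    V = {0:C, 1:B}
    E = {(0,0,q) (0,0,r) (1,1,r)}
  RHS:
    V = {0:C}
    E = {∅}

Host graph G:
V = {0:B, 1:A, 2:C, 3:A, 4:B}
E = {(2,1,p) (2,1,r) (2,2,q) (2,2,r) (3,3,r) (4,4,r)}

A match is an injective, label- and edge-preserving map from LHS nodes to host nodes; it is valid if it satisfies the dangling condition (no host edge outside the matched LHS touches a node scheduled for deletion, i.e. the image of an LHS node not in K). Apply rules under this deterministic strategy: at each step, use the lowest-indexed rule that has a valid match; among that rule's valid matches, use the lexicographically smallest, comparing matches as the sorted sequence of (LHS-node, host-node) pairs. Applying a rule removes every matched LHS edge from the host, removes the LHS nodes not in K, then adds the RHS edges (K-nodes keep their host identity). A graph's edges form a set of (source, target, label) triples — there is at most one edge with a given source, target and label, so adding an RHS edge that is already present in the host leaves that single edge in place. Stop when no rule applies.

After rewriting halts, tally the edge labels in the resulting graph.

Answer: p:1 r:1

Rewrite trace:
start.  V:5 E:6  edges: 2-p->1 2-r->1 2-q->2 2-r->2 3-r->3 4-r->4
1. fire R1 via {0↦3, 1↦0}  →  V:4 E:5  edges: 2-p->1 2-r->1 2-q->2 2-r->2 4-r->4
2. fire R3 via {0↦2, 1↦4}  →  V:3 E:2  edges: 2-p->1 2-r->1
normal form: no rule applies after step 2
NF edges: [(2, 1, 'p'), (2, 1, 'r')]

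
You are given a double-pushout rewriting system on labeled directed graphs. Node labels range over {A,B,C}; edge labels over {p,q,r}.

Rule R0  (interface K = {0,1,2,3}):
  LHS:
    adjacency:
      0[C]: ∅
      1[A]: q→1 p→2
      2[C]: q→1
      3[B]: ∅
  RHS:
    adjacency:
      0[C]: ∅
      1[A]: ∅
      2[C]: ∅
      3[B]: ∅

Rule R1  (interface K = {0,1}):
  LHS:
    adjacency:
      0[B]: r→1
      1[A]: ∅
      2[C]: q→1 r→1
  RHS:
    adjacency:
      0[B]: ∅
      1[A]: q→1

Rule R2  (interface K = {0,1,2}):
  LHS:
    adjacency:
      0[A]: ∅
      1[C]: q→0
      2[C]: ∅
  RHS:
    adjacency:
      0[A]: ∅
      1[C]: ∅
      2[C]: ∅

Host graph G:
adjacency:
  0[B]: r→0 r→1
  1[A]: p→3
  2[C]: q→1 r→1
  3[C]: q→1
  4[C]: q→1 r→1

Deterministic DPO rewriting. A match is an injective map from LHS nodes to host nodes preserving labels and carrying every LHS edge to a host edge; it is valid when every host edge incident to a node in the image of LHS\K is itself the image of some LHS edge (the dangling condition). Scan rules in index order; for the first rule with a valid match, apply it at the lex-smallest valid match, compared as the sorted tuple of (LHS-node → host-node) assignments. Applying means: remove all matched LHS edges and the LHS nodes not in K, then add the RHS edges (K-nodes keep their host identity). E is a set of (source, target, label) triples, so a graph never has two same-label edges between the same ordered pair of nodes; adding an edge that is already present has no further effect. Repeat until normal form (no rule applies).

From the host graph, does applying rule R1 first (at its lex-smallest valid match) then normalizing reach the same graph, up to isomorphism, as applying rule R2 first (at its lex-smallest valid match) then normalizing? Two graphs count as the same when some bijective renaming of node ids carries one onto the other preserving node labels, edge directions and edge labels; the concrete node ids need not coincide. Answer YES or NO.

Answer: YES

Steps:
branch R1-first: apply at {0↦0, 1↦1, 2↦2} → |E|=6, then 2 more step(s) → NF |V|=4 |E|=2 V={0:B, 1:A, 3:C, 4:C} E=0-r->0 4-r->1
branch R2-first: apply at {0↦1, 1↦2, 2↦3} → |E|=7, then 2 more step(s) → NF |V|=4 |E|=2 V={0:B, 1:A, 2:C, 3:C} E=0-r->0 2-r->1
graphs isomorphic (equal up to label-preserving node renaming)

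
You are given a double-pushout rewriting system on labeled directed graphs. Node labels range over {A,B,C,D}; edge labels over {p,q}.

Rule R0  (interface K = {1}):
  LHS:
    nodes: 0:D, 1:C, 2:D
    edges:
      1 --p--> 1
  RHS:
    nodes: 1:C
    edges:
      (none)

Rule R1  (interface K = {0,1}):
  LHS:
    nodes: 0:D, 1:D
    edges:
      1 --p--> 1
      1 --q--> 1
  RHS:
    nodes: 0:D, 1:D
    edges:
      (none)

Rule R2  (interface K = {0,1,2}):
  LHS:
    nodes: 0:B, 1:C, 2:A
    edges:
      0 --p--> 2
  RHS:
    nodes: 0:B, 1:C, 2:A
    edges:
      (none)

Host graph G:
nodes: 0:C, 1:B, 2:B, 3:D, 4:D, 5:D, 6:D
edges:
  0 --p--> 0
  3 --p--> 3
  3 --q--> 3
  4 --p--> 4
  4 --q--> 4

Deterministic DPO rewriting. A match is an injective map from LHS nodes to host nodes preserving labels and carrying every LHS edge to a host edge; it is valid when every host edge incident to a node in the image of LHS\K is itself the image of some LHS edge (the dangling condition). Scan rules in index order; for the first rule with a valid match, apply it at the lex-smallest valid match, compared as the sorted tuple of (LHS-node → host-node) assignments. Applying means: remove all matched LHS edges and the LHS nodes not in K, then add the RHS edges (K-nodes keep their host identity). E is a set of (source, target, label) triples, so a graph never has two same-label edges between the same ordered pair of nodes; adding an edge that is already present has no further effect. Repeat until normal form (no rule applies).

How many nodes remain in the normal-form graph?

Answer: 5

Rewrite trace:
[0] host  ⇒  7 nodes, 5 edges  {0-p->0 3-p->3 3-q->3 4-p->4 4-q->4}
[1] R0 @ {0↦5, 1↦0, 2↦6}  ⇒  5 nodes, 4 edges  {3-p->3 3-q->3 4-p->4 4-q->4}
[2] R1 @ {0↦3, 1↦4}  ⇒  5 nodes, 2 edges  {3-p->3 3-q->3}
[3] R1 @ {0↦4, 1↦3}  ⇒  5 nodes, 0 edges  {∅}
normal form: no rule applies after step 3
NF nodes: {0:C, 1:B, 2:B, 3:D, 4:D}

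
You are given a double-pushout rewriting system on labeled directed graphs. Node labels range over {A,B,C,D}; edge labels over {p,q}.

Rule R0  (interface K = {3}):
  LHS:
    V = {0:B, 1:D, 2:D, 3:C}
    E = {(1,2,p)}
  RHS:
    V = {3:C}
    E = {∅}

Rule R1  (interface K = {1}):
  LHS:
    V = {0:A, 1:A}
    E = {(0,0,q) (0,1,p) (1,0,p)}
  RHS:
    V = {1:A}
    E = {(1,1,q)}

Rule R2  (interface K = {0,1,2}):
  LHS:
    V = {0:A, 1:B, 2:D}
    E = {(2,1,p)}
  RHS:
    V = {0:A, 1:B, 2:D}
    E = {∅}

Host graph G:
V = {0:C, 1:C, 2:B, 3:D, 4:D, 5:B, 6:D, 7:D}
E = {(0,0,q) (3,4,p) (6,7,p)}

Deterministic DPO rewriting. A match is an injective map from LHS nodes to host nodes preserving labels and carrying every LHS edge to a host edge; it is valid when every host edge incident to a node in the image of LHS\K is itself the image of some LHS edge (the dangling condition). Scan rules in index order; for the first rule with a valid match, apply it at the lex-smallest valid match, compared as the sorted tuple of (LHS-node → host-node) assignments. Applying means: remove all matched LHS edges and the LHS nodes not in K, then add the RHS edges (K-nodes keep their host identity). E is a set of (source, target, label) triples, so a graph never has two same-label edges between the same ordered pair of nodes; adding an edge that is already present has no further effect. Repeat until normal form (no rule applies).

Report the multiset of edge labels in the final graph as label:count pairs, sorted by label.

Answer: q:1

Derivation:
[0] host  ⇒  8 nodes, 3 edges  {0-q->0 3-p->4 6-p->7}
[1] R0 @ {0↦2, 1↦3, 2↦4, 3↦0}  ⇒  5 nodes, 2 edges  {0-q->0 6-p->7}
[2] R0 @ {0↦5, 1↦6, 2↦7, 3↦0}  ⇒  2 nodes, 1 edges  {0-q->0}
normal form: no rule applies after step 2
NF edges: [(0, 0, 'q')]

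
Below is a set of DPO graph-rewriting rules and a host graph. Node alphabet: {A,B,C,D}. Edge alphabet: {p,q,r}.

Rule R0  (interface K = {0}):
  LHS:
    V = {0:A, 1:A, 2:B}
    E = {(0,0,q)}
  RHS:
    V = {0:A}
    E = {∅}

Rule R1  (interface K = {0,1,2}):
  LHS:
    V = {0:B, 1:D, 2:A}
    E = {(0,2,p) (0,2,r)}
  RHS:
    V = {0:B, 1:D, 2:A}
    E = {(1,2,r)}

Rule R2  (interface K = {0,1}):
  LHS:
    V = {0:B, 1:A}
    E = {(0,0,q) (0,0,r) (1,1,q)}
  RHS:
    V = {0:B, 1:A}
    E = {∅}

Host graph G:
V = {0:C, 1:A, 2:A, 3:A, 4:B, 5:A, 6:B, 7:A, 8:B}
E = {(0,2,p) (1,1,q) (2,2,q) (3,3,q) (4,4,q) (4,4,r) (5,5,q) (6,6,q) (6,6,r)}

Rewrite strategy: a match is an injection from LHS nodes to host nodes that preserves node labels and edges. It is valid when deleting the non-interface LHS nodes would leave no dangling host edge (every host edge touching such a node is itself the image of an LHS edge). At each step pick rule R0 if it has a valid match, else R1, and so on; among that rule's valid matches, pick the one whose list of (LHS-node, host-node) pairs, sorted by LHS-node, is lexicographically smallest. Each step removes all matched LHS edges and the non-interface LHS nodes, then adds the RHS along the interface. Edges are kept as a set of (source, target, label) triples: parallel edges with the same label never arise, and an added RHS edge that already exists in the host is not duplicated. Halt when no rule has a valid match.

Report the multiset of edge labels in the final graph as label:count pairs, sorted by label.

Answer: p:1

Rewrite trace:
initial: |V|=9 |E|=9  E = 0-p->2 1-q->1 2-q->2 3-q->3 4-q->4 4-r->4 5-q->5 6-q->6 6-r->6
step 1: apply R0 at {0↦1, 1↦7, 2↦8}  → |V|=7 |E|=8  E = 0-p->2 2-q->2 3-q->3 4-q->4 4-r->4 5-q->5 6-q->6 6-r->6
step 2: apply R2 at {0↦4, 1↦2}  → |V|=7 |E|=5  E = 0-p->2 3-q->3 5-q->5 6-q->6 6-r->6
step 3: apply R0 at {0↦3, 1↦1, 2↦4}  → |V|=5 |E|=4  E = 0-p->2 5-q->5 6-q->6 6-r->6
step 4: apply R2 at {0↦6, 1↦5}  → |V|=5 |E|=1  E = 0-p->2
normal form: no rule applies after step 4
NF edges: [(0, 2, 'p')]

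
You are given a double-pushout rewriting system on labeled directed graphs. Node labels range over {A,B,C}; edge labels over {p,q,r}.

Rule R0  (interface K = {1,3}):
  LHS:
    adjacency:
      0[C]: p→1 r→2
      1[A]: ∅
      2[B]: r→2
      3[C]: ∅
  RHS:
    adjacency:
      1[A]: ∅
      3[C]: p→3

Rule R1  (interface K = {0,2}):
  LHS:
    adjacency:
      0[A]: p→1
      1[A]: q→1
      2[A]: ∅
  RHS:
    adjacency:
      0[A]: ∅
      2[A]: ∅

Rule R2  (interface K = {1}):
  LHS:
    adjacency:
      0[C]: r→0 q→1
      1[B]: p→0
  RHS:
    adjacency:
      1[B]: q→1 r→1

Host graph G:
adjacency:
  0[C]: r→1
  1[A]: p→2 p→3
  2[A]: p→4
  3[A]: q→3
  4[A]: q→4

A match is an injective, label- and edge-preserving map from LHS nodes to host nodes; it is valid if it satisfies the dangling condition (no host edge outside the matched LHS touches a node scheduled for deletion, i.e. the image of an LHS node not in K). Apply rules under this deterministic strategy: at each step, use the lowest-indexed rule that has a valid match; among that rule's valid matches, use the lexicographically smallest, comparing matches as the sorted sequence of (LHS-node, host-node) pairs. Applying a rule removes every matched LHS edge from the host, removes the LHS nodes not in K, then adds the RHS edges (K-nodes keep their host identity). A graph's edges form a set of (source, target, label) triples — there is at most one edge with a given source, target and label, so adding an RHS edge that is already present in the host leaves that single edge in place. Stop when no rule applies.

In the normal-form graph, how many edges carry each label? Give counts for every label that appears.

[0] host  ⇒  5 nodes, 6 edges  {0-r->1 1-p->2 1-p->3 2-p->4 3-q->3 4-q->4}
[1] R1 @ {0↦1, 1↦3, 2↦2}  ⇒  4 nodes, 4 edges  {0-r->1 1-p->2 2-p->4 4-q->4}
[2] R1 @ {0↦2, 1↦4, 2↦1}  ⇒  3 nodes, 2 edges  {0-r->1 1-p->2}
normal form: no rule applies after step 2
NF edges: [(0, 1, 'r'), (1, 2, 'p')]

Answer: p:1 r:1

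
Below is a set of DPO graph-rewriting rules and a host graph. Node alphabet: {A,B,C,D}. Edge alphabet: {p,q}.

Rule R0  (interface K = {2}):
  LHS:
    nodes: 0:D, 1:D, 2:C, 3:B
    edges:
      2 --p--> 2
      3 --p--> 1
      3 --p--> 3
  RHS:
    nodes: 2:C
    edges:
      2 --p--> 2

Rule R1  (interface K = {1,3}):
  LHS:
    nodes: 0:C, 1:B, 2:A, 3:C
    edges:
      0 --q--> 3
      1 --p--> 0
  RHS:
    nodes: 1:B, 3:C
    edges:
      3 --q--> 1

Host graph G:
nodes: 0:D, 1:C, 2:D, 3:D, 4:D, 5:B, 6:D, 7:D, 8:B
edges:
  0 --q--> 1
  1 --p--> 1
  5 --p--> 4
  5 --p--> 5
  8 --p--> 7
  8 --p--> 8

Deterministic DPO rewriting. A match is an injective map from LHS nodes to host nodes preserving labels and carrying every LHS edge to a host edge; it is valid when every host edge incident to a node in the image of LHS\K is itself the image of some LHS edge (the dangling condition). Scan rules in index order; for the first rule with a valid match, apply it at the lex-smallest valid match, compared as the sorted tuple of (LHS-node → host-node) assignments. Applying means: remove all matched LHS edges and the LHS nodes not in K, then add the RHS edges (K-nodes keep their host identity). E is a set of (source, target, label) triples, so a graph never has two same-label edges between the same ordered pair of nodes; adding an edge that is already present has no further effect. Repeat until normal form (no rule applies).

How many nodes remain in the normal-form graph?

Answer: 3

Rewrite trace:
[0] host  ⇒  9 nodes, 6 edges  {0-q->1 1-p->1 5-p->4 5-p->5 8-p->7 8-p->8}
[1] R0 @ {0↦2, 1↦4, 2↦1, 3↦5}  ⇒  6 nodes, 4 edges  {0-q->1 1-p->1 8-p->7 8-p->8}
[2] R0 @ {0↦3, 1↦7, 2↦1, 3↦8}  ⇒  3 nodes, 2 edges  {0-q->1 1-p->1}
halt: no rule applies after step 2
NF nodes: {0:D, 1:C, 6:D}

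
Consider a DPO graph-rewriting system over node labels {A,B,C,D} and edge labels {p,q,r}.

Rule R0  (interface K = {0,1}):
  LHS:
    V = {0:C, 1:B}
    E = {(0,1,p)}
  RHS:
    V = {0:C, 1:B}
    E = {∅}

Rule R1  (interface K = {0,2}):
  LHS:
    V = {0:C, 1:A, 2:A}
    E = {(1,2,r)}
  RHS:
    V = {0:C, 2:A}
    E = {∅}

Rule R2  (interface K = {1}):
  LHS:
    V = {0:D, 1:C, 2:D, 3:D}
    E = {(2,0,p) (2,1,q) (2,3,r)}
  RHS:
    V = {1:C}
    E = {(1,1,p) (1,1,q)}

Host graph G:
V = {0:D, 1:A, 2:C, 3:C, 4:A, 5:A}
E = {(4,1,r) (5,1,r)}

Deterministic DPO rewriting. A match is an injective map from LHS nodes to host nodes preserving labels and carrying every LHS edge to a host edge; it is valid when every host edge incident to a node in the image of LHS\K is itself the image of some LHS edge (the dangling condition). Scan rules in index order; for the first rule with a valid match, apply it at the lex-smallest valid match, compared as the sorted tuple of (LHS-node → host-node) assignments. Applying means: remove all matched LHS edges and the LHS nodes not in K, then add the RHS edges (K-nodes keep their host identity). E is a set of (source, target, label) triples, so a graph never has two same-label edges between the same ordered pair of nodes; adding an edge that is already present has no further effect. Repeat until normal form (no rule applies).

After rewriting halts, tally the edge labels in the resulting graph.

initial: |V|=6 |E|=2  E = 4-r->1 5-r->1
step 1: apply R1 at {0↦2, 1↦4, 2↦1}  → |V|=5 |E|=1  E = 5-r->1
step 2: apply R1 at {0↦2, 1↦5, 2↦1}  → |V|=4 |E|=0  E = ∅
normal form: no rule applies after step 2
NF edges: []

Answer: (no edges)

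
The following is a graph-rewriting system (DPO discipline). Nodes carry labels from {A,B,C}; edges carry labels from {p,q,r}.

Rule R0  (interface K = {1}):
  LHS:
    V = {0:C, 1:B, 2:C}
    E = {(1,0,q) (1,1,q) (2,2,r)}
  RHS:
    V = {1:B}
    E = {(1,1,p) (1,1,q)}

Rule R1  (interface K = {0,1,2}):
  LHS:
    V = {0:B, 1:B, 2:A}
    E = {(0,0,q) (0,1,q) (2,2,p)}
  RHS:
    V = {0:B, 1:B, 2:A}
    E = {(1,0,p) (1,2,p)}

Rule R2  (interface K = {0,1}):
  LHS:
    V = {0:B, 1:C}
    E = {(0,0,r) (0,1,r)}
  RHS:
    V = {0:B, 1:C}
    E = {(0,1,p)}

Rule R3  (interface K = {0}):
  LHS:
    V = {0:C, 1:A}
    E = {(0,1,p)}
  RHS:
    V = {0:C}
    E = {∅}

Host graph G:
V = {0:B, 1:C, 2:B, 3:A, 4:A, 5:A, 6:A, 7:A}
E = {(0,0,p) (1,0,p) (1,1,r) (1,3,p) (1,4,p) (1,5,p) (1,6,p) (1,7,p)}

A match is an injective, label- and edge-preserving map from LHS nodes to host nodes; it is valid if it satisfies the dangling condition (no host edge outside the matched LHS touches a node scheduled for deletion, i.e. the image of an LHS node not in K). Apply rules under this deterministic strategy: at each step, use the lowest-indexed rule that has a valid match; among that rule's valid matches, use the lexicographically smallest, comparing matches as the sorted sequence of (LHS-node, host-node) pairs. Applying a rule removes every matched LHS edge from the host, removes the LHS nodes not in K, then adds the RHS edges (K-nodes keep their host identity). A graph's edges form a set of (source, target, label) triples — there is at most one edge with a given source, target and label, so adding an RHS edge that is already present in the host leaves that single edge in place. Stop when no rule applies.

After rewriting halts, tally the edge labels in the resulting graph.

Answer: p:2 r:1

Rewrite trace:
start.  V:8 E:8  edges: 0-p->0 1-p->0 1-r->1 1-p->3 1-p->4 1-p->5 1-p->6 1-p->7
1. fire R3 via {0↦1, 1↦3}  →  V:7 E:7  edges: 0-p->0 1-p->0 1-r->1 1-p->4 1-p->5 1-p->6 1-p->7
2. fire R3 via {0↦1, 1↦4}  →  V:6 E:6  edges: 0-p->0 1-p->0 1-r->1 1-p->5 1-p->6 1-p->7
3. fire R3 via {0↦1, 1↦5}  →  V:5 E:5  edges: 0-p->0 1-p->0 1-r->1 1-p->6 1-p->7
4. fire R3 via {0↦1, 1↦6}  →  V:4 E:4  edges: 0-p->0 1-p->0 1-r->1 1-p->7
5. fire R3 via {0↦1, 1↦7}  →  V:3 E:3  edges: 0-p->0 1-p->0 1-r->1
final graph: no rule applies after step 5
NF edges: [(0, 0, 'p'), (1, 0, 'p'), (1, 1, 'r')]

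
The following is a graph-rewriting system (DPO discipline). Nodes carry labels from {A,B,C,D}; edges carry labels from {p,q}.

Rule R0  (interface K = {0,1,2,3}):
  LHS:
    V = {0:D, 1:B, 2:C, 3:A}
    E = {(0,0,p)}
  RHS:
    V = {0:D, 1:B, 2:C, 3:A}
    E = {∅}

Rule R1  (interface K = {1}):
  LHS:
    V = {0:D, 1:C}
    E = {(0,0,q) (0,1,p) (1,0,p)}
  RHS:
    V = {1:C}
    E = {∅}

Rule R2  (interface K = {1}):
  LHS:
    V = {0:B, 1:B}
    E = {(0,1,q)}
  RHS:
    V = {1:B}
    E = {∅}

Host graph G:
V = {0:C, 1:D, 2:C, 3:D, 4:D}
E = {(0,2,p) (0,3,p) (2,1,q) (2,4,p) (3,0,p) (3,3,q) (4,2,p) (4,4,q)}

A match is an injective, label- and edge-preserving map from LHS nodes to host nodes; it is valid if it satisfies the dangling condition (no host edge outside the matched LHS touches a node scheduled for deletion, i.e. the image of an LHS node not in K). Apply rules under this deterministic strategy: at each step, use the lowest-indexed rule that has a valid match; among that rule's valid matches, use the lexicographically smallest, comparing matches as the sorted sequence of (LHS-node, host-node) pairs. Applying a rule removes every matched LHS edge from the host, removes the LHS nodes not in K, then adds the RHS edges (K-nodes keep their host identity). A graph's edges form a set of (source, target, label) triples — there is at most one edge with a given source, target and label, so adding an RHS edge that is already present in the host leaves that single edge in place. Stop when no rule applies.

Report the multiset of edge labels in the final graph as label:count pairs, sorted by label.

Answer: p:1 q:1

Steps:
initial: |V|=5 |E|=8  E = 0-p->2 0-p->3 2-q->1 2-p->4 3-p->0 3-q->3 4-p->2 4-q->4
step 1: apply R1 at {0↦3, 1↦0}  → |V|=4 |E|=5  E = 0-p->2 2-q->1 2-p->4 4-p->2 4-q->4
step 2: apply R1 at {0↦4, 1↦2}  → |V|=3 |E|=2  E = 0-p->2 2-q->1
normal form: no rule applies after step 2
NF edges: [(0, 2, 'p'), (2, 1, 'q')]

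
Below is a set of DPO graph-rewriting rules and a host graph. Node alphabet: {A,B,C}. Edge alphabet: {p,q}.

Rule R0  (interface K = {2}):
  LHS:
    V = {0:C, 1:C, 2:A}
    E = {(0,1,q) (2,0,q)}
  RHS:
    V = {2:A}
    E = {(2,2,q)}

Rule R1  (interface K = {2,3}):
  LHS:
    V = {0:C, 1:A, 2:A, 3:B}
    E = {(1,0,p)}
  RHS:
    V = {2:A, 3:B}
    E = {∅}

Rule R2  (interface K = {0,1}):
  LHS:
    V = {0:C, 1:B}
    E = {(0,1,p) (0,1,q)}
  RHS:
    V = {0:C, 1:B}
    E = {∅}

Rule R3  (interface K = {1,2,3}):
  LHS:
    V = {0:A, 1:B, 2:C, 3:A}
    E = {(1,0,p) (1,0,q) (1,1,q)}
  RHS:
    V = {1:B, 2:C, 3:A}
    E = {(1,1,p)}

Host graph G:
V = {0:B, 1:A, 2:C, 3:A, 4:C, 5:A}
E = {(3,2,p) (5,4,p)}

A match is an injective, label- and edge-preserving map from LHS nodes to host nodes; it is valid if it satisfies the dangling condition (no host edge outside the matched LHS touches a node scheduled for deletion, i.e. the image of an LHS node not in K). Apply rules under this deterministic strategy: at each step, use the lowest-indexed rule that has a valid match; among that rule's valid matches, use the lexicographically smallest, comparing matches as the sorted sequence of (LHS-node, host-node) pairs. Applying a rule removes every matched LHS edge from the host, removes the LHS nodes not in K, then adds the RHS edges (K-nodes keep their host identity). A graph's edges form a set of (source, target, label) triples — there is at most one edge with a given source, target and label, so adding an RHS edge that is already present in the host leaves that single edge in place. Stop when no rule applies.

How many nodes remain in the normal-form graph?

start.  V:6 E:2  edges: 3-p->2 5-p->4
1. fire R1 via {0↦2, 1↦3, 2↦1, 3↦0}  →  V:4 E:1  edges: 5-p->4
2. fire R1 via {0↦4, 1↦5, 2↦1, 3↦0}  →  V:2 E:0  edges: ∅
halt: no rule applies after step 2
NF nodes: {0:B, 1:A}

Answer: 2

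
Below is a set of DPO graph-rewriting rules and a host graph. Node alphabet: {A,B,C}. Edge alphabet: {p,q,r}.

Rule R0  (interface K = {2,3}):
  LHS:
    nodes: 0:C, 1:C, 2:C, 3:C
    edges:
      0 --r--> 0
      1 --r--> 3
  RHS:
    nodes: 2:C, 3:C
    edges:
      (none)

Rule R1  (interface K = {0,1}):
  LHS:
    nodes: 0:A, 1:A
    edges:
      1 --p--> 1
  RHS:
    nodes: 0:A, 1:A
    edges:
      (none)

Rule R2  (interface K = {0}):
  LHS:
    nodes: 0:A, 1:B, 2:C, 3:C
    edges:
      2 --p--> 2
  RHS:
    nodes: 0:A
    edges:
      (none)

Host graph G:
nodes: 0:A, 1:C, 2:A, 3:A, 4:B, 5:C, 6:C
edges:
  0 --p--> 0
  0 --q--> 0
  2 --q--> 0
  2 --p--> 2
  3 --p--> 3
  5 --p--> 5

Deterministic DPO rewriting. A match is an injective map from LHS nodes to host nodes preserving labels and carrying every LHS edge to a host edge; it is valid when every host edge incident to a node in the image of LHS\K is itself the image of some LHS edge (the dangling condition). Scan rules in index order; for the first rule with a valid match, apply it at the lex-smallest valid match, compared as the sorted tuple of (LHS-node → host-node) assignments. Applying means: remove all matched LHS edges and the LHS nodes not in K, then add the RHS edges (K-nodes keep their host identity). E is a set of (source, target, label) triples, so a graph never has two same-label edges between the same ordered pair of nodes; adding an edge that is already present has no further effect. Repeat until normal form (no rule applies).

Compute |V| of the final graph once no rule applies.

Answer: 4

Derivation:
[0] host  ⇒  7 nodes, 6 edges  {0-p->0 0-q->0 2-q->0 2-p->2 3-p->3 5-p->5}
[1] R1 @ {0↦0, 1↦2}  ⇒  7 nodes, 5 edges  {0-p->0 0-q->0 2-q->0 3-p->3 5-p->5}
[2] R1 @ {0↦0, 1↦3}  ⇒  7 nodes, 4 edges  {0-p->0 0-q->0 2-q->0 5-p->5}
[3] R1 @ {0↦2, 1↦0}  ⇒  7 nodes, 3 edges  {0-q->0 2-q->0 5-p->5}
[4] R2 @ {0↦0, 1↦4, 2↦5, 3↦1}  ⇒  4 nodes, 2 edges  {0-q->0 2-q->0}
halt: no rule applies after step 4
NF nodes: {0:A, 2:A, 3:A, 6:C}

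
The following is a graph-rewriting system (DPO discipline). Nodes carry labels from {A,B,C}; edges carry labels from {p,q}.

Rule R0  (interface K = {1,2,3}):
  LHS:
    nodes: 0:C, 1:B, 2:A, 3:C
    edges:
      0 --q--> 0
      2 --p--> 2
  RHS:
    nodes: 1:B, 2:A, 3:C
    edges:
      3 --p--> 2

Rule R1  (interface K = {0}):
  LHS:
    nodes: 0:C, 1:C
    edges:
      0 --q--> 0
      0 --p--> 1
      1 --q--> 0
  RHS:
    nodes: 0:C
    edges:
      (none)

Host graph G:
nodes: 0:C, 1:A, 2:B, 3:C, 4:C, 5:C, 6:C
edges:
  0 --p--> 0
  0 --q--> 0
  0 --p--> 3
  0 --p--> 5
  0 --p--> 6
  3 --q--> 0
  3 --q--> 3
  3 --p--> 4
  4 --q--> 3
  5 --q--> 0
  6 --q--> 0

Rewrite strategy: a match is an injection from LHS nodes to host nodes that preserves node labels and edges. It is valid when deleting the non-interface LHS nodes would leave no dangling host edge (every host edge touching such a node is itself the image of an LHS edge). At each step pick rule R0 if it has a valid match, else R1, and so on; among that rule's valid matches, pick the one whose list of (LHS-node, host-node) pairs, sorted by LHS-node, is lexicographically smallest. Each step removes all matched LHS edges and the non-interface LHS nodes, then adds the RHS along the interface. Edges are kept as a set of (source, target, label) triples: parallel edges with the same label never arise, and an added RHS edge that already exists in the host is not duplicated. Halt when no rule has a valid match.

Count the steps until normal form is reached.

Answer: 2

Rewrite trace:
[0] host  ⇒  7 nodes, 11 edges  {0-p->0 0-q->0 0-p->3 0-p->5 0-p->6 3-q->0 3-q->3 3-p->4 4-q->3 5-q->0 6-q->0}
[1] R1 @ {0↦0, 1↦5}  ⇒  6 nodes, 8 edges  {0-p->0 0-p->3 0-p->6 3-q->0 3-q->3 3-p->4 4-q->3 6-q->0}
[2] R1 @ {0↦3, 1↦4}  ⇒  5 nodes, 5 edges  {0-p->0 0-p->3 0-p->6 3-q->0 6-q->0}
final graph: no rule applies after step 2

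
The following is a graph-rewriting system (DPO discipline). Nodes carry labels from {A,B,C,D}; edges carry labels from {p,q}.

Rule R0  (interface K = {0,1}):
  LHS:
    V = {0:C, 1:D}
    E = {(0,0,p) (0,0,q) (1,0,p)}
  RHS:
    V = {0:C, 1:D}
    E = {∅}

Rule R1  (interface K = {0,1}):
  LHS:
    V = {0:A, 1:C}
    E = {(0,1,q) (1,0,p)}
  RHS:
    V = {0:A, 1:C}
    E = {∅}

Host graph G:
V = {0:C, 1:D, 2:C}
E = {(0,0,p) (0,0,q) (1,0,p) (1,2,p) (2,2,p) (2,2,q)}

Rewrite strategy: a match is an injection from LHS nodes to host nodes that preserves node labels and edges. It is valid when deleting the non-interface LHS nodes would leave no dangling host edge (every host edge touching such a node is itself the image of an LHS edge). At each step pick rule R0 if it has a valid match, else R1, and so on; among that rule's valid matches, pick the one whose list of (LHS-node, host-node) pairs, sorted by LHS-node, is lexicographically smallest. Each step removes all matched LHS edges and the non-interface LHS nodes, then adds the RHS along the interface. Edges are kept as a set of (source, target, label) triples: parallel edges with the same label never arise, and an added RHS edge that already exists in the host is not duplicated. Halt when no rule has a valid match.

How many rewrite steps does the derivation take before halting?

initial: |V|=3 |E|=6  E = 0-p->0 0-q->0 1-p->0 1-p->2 2-p->2 2-q->2
step 1: apply R0 at {0↦0, 1↦1}  → |V|=3 |E|=3  E = 1-p->2 2-p->2 2-q->2
step 2: apply R0 at {0↦2, 1↦1}  → |V|=3 |E|=0  E = ∅
normal form: no rule applies after step 2

Answer: 2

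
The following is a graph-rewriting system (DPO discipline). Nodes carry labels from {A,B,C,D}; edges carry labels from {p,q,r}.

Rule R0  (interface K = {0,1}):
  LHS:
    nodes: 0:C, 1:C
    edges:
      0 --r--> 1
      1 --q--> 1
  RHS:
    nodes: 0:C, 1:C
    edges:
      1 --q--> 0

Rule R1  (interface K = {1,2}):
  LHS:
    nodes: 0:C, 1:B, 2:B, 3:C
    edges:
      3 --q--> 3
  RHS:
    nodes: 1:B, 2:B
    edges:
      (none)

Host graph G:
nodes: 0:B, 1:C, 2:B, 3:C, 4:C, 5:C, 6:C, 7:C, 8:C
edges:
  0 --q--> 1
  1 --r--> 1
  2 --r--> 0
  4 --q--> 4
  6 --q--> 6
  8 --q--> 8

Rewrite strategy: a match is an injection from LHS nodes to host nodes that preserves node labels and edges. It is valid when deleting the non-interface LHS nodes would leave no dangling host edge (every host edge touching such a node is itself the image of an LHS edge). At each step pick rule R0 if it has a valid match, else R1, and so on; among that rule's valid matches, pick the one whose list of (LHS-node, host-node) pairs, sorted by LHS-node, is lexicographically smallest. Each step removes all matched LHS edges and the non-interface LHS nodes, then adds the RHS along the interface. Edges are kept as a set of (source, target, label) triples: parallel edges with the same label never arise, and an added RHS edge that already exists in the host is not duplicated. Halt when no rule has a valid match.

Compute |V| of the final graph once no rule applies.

[0] host  ⇒  9 nodes, 6 edges  {0-q->1 1-r->1 2-r->0 4-q->4 6-q->6 8-q->8}
[1] R1 @ {0↦3, 1↦0, 2↦2, 3↦4}  ⇒  7 nodes, 5 edges  {0-q->1 1-r->1 2-r->0 6-q->6 8-q->8}
[2] R1 @ {0↦5, 1↦0, 2↦2, 3↦6}  ⇒  5 nodes, 4 edges  {0-q->1 1-r->1 2-r->0 8-q->8}
[3] R1 @ {0↦7, 1↦0, 2↦2, 3↦8}  ⇒  3 nodes, 3 edges  {0-q->1 1-r->1 2-r->0}
normal form: no rule applies after step 3
NF nodes: {0:B, 1:C, 2:B}

Answer: 3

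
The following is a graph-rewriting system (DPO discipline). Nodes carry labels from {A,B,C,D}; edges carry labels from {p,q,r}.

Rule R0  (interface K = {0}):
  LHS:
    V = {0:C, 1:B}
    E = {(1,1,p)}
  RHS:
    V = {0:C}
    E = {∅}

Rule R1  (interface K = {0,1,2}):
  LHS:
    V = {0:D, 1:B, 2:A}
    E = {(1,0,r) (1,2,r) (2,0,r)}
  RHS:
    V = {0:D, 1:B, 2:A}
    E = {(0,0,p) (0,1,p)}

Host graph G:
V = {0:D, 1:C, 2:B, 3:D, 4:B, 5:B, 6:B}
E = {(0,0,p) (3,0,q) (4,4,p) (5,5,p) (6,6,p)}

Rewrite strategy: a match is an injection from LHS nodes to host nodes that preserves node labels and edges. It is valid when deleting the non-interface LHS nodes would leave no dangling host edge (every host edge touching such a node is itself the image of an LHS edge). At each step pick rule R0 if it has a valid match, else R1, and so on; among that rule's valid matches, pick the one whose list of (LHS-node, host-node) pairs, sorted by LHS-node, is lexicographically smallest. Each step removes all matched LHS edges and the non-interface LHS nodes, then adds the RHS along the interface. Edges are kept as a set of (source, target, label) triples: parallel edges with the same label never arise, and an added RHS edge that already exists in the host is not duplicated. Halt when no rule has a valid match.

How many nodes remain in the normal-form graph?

initial: |V|=7 |E|=5  E = 0-p->0 3-q->0 4-p->4 5-p->5 6-p->6
step 1: apply R0 at {0↦1, 1↦4}  → |V|=6 |E|=4  E = 0-p->0 3-q->0 5-p->5 6-p->6
step 2: apply R0 at {0↦1, 1↦5}  → |V|=5 |E|=3  E = 0-p->0 3-q->0 6-p->6
step 3: apply R0 at {0↦1, 1↦6}  → |V|=4 |E|=2  E = 0-p->0 3-q->0
normal form: no rule applies after step 3
NF nodes: {0:D, 1:C, 2:B, 3:D}

Answer: 4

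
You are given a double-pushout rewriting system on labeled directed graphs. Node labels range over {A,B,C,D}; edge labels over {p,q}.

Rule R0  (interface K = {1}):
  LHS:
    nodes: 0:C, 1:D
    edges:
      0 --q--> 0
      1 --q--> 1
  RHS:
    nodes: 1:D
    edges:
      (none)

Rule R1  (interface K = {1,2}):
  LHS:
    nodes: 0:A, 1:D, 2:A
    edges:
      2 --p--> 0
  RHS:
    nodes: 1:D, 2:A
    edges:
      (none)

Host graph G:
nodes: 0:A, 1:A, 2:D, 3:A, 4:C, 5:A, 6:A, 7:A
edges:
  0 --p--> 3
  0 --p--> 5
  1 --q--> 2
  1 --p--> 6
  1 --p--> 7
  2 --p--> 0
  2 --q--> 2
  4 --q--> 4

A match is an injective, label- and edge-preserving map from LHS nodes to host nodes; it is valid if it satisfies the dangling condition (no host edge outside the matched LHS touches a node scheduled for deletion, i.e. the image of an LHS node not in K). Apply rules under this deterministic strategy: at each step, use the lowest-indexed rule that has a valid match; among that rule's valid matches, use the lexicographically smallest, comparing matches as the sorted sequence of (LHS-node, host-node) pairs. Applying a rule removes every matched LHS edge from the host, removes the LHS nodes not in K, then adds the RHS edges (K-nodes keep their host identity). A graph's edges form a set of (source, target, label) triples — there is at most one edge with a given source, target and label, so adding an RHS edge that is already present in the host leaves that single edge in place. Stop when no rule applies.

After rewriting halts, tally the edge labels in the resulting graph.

initial: |V|=8 |E|=8  E = 0-p->3 0-p->5 1-q->2 1-p->6 1-p->7 2-p->0 2-q->2 4-q->4
step 1: apply R0 at {0↦4, 1↦2}  → |V|=7 |E|=6  E = 0-p->3 0-p->5 1-q->2 1-p->6 1-p->7 2-p->0
step 2: apply R1 at {0↦3, 1↦2, 2↦0}  → |V|=6 |E|=5  E = 0-p->5 1-q->2 1-p->6 1-p->7 2-p->0
step 3: apply R1 at {0↦5, 1↦2, 2↦0}  → |V|=5 |E|=4  E = 1-q->2 1-p->6 1-p->7 2-p->0
step 4: apply R1 at {0↦6, 1↦2, 2↦1}  → |V|=4 |E|=3  E = 1-q->2 1-p->7 2-p->0
step 5: apply R1 at {0↦7, 1↦2, 2↦1}  → |V|=3 |E|=2  E = 1-q->2 2-p->0
normal form: no rule applies after step 5
NF edges: [(1, 2, 'q'), (2, 0, 'p')]

Answer: p:1 q:1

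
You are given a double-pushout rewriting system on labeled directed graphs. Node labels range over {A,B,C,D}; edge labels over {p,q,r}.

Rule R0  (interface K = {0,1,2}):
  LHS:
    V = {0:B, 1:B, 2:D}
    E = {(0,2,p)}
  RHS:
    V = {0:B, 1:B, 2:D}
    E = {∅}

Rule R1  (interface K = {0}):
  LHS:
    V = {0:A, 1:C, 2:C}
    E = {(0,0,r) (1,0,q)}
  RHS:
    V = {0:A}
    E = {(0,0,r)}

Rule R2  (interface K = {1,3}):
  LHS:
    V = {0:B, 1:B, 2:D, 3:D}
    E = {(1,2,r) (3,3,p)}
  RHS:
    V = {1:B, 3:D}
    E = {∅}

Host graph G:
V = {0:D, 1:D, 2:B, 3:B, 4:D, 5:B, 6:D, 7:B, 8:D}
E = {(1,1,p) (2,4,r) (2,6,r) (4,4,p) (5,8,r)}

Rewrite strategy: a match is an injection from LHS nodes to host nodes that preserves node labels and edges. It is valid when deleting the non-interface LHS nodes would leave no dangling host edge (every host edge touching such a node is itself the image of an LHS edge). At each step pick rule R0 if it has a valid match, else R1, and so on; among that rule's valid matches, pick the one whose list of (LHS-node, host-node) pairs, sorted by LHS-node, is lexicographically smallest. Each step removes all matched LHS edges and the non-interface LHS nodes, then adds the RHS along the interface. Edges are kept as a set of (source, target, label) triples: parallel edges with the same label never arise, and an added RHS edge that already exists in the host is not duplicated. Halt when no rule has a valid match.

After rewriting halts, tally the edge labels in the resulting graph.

Answer: r:1

Rewrite trace:
[0] host  ⇒  9 nodes, 5 edges  {1-p->1 2-r->4 2-r->6 4-p->4 5-r->8}
[1] R2 @ {0↦3, 1↦2, 2↦6, 3↦1}  ⇒  7 nodes, 3 edges  {2-r->4 4-p->4 5-r->8}
[2] R2 @ {0↦7, 1↦5, 2↦8, 3↦4}  ⇒  5 nodes, 1 edges  {2-r->4}
normal form: no rule applies after step 2
NF edges: [(2, 4, 'r')]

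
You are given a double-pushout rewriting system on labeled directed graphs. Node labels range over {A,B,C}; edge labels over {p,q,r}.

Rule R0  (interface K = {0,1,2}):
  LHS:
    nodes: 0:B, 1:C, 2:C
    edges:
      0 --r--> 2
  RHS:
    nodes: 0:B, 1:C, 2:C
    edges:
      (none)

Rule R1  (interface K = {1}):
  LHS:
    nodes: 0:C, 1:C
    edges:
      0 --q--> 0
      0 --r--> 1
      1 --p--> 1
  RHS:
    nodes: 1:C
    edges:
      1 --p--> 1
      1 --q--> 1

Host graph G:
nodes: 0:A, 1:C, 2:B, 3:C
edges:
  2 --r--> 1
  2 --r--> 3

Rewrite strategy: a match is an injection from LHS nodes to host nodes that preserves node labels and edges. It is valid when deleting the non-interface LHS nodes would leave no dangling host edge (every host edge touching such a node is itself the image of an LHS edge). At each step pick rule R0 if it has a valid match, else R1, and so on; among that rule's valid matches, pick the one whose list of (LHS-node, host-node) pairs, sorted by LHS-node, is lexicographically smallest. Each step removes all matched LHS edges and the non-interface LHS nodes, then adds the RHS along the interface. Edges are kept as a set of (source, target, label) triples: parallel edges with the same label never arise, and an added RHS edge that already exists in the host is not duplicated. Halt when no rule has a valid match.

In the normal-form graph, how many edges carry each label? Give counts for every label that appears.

Answer: (no edges)

Derivation:
start.  V:4 E:2  edges: 2-r->1 2-r->3
1. fire R0 via {0↦2, 1↦1, 2↦3}  →  V:4 E:1  edges: 2-r->1
2. fire R0 via {0↦2, 1↦3, 2↦1}  →  V:4 E:0  edges: ∅
normal form: no rule applies after step 2
NF edges: []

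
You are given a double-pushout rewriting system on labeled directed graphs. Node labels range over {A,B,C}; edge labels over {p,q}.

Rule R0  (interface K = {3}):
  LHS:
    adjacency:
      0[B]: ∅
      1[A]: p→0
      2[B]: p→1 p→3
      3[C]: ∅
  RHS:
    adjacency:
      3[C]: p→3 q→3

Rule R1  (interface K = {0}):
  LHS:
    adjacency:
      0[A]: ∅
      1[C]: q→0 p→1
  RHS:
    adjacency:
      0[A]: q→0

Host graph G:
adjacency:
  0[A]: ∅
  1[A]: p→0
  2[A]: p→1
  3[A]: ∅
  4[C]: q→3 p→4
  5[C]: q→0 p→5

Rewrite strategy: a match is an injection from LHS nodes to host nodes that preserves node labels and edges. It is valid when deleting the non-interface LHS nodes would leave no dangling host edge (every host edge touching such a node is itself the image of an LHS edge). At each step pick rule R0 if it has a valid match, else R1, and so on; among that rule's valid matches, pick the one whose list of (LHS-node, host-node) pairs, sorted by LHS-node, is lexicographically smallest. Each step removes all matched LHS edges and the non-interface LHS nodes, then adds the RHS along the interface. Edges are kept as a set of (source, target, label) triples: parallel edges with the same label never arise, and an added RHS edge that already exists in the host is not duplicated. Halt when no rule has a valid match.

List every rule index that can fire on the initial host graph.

Answer: [R1]

Derivation:
R0: no valid match — LHS pattern not found
R1: 2 valid matches — {0↦0, 1↦5}, {0↦3, 1↦4}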